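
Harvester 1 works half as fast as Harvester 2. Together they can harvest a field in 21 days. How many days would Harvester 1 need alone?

63 days

Let Harvester 2's rate be r; then Harvester 1's rate is (1/2)r, so together (1/2 + 1)r = (3/2)r = 1/21.
Thus r = 2/63 per day.
Harvester 2 alone: 63/2 days; Harvester 1 alone: 63 days.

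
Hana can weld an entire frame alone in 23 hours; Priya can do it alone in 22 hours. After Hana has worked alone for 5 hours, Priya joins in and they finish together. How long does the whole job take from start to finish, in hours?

69/5 hours

In 5 hours Hana does 5/23 of the job, leaving 18/23.
Hana and Priya together work at 45/506 per hour, so finishing takes 18/23 ÷ 45/506 = 44/5 hours.
Total time = 5 + 44/5 = 69/5 hours.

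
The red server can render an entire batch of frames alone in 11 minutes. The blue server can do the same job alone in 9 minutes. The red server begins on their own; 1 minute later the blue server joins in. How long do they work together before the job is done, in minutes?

9/2 minutes

In the first 1 minute the red server alone does 1/11 of the job, leaving 10/11.
Once everyone is working, combined rate: 1/11 + 1/9 = (9 + 11)/99 = 20/99 per minute.
Remaining 10/11 at 20/99 per minute takes 9/2 minutes.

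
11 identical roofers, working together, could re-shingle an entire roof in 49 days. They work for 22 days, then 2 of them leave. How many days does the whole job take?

One roofer does 1/539 of the job per day.
After 22 days with 11 roofers, 22/49 is done (27/49 left).
With 9 roofers the rate is 9/539, so the rest takes 27/49 ÷ 9/539 = 33 days.
Total = 22 + 33 = 55 days.

55 days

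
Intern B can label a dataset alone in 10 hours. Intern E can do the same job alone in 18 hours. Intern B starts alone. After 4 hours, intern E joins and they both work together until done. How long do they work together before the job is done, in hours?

27/7 hours

In the first 4 hours intern B alone does 4/10 = 2/5 of the job, leaving 3/5.
Once everyone is working, combined rate: 1/10 + 1/18 = (9 + 5)/90 = 14/90 = 7/45 per hour.
Remaining 3/5 at 7/45 per hour takes 27/7 hours.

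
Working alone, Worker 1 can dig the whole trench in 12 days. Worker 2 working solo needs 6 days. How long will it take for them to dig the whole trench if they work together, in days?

4 days

Combined rate: 1/12 + 1/6 = (1 + 2)/12 = 3/12 = 1/4 per day.
Time = 1 ÷ (1/4) = 4 days.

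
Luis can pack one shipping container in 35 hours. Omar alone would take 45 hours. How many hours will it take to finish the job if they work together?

315/16 hours

With two workers the combined time is the product over the sum: 35·45/(35+45) = 1575/80 = 315/16 hours.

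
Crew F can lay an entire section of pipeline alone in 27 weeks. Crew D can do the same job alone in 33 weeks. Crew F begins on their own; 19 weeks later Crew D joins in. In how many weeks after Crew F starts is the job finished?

117/5 weeks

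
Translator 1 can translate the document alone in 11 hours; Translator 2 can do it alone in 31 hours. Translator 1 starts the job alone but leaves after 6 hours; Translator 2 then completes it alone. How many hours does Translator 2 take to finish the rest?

155/11 hours

In 6 hours Translator 1 does 6/11 of the job, leaving 5/11.
Translator 2 works at 1/31 per hour, so finishing takes 5/11 ÷ 1/31 = 155/11 hours.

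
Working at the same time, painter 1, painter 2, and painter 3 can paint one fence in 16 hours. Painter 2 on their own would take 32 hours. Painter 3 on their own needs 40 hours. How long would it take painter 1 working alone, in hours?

Combined rate is 1/16 per hour.
Known contribution: 1/32 + 1/40 = (5 + 4)/160 = 9/160 per hour.
So painter 1's rate is 1/16 − 9/160 = 1/160, meaning 160 hours alone.

160 hours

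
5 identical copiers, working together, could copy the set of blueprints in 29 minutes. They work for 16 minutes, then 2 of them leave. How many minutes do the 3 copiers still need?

65/3 minutes

One copier does 1/145 of the job per minute.
After 16 minutes with 5 copiers, 16/29 is done (13/29 left).
With 3 copiers the rate is 3/145, so the rest takes 13/29 ÷ 3/145 = 65/3 minutes.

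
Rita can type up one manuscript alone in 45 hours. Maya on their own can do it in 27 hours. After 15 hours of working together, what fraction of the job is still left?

Combined rate: 1/45 + 1/27 = (3 + 5)/135 = 8/135 per hour.
In 15 hours they complete 15·8/135 = 8/9 of the job.
So 1/9 remains.

1/9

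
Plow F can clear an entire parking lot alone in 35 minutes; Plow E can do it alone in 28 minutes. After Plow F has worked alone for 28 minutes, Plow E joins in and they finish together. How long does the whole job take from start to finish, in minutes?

280/9 minutes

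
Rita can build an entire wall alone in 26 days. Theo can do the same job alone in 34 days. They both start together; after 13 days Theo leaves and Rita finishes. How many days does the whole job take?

273/17 days

In the first 13 days the combined rate is 15/221, so 15/17 of the job is done, leaving 2/17.
After Theo leaves the rate is 1/26 per day; the remaining 2/17 takes 52/17 days.
Total = 13 + 52/17 = 273/17 days.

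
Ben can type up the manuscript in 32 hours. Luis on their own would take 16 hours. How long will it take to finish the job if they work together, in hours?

Combined rate: 1/32 + 1/16 = (1 + 2)/32 = 3/32 per hour.
Time = 1 ÷ (3/32) = 32/3 hours.

32/3 hours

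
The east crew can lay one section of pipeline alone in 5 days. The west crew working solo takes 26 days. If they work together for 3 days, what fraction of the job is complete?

Combined rate: 1/5 + 1/26 = (26 + 5)/130 = 31/130 per day.
In 3 days they complete 3·31/130 = 93/130 of the job.

93/130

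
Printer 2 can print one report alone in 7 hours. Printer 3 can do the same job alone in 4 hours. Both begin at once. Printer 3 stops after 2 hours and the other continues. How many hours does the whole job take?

7/2 hours

In the first 2 hours the combined rate is 11/28, so 11/14 of the job is done, leaving 3/14.
After Printer 3 leaves the rate is 1/7 per hour; the remaining 3/14 takes 3/2 hours.
Total = 2 + 3/2 = 7/2 hours.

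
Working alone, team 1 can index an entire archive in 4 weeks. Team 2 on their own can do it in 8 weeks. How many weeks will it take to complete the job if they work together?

With two workers the combined time is the product over the sum: 4·8/(4+8) = 32/12 = 8/3 weeks.

8/3 weeks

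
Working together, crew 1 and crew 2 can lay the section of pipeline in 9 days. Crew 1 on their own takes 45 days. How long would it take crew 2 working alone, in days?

45/4 days

Combined rate is 1/9 per day.
Known contribution: 1/45 per day.
So crew 2's rate is 1/9 − 1/45 = 4/45, meaning 45/4 days alone.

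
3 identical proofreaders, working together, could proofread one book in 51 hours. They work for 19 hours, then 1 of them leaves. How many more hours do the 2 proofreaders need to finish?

48 hours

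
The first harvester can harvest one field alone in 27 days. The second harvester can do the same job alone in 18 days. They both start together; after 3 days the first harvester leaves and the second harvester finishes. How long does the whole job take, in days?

16 days

In the first 3 days the combined rate is 5/54, so 5/18 of the job is done, leaving 13/18.
After the first harvester leaves the rate is 1/18 per day; the remaining 13/18 takes 13 days.
Total = 3 + 13 = 16 days.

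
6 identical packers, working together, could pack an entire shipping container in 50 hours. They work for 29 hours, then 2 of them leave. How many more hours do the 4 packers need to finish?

63/2 hours

One packer does 1/300 of the job per hour.
After 29 hours with 6 packers, 29/50 is done (21/50 left).
With 4 packers the rate is 4/300 = 1/75, so the rest takes 21/50 ÷ 1/75 = 63/2 hours.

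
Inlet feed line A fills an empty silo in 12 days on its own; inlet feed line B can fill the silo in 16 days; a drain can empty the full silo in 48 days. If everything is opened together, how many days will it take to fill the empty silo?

8 days

Net rate = 1/12 + 1/16 − 1/48 = (4 + 3 − 1)/48 = 6/48 = 1/8 per day.
Filling time = 1 ÷ (1/8) = 8 days.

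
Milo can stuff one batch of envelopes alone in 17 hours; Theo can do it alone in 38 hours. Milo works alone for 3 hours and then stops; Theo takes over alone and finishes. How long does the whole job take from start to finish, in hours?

583/17 hours

In 3 hours Milo does 3/17 of the job, leaving 14/17.
Theo works at 1/38 per hour, so finishing takes 14/17 ÷ 1/38 = 532/17 hours.
Total time = 3 + 532/17 = 583/17 hours.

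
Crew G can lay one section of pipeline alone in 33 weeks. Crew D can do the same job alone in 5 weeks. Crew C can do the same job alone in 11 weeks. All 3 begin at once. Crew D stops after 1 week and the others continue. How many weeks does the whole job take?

33/5 weeks

In the first 1 week the combined rate is 53/165, so 53/165 of the job is done, leaving 112/165.
After Crew D leaves the rate is 4/33 per week; the remaining 112/165 takes 28/5 weeks.
Total = 1 + 28/5 = 33/5 weeks.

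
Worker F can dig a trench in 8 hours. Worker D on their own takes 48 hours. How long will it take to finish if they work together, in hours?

48/7 hours

Combined rate: 1/8 + 1/48 = (6 + 1)/48 = 7/48 per hour.
Time = 1 ÷ (7/48) = 48/7 hours.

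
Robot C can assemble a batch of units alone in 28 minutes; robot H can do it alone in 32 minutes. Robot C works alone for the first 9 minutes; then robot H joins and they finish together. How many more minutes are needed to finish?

152/15 minutes

In 9 minutes robot C does 9/28 of the job, leaving 19/28.
Robot C and robot H together work at 15/224 per minute, so finishing takes 19/28 ÷ 15/224 = 152/15 minutes.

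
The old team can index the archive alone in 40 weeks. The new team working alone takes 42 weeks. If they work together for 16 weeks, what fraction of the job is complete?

Combined rate: 1/40 + 1/42 = (21 + 20)/840 = 41/840 per week.
In 16 weeks they complete 16·41/840 = 82/105 of the job.

82/105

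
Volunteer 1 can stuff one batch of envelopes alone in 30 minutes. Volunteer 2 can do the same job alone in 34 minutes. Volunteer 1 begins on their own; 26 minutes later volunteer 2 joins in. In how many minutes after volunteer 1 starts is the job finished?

In the first 26 minutes volunteer 1 alone does 26/30 = 13/15 of the job, leaving 2/15.
Once everyone is working, combined rate: 1/30 + 1/34 = (17 + 15)/510 = 32/510 = 16/255 per minute.
Remaining 2/15 at 16/255 per minute takes 17/8 minutes.
Total from the start = 26 + 17/8 = 225/8 minutes.

225/8 minutes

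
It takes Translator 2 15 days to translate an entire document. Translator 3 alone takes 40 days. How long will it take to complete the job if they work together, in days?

With two workers the combined time is the product over the sum: 15·40/(15+40) = 600/55 = 120/11 days.

120/11 days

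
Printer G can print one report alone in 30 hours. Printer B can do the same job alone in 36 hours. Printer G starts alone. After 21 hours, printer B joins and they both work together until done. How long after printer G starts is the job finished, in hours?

285/11 hours

In the first 21 hours printer G alone does 21/30 = 7/10 of the job, leaving 3/10.
Once everyone is working, combined rate: 1/30 + 1/36 = (6 + 5)/180 = 11/180 per hour.
Remaining 3/10 at 11/180 per hour takes 54/11 hours.
Total from the start = 21 + 54/11 = 285/11 hours.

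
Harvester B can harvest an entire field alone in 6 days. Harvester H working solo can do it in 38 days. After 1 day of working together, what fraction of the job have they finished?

Combined rate: 1/6 + 1/38 = (19 + 3)/114 = 22/114 = 11/57 per day.
In 1 day they complete 1·11/57 = 11/57 of the job.

11/57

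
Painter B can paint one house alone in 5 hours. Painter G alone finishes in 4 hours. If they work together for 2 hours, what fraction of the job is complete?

9/10

Combined rate: 1/5 + 1/4 = (4 + 5)/20 = 9/20 per hour.
In 2 hours they complete 2·9/20 = 9/10 of the job.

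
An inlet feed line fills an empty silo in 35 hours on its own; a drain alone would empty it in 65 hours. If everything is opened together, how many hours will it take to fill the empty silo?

Net rate = 1/35 − 1/65 = (13 − 7)/455 = 6/455 per hour.
Filling time = 1 ÷ (6/455) = 455/6 hours.

455/6 hours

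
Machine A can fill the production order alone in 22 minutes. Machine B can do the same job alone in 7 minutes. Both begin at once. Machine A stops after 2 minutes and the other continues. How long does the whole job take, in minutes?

70/11 minutes

In the first 2 minutes the combined rate is 29/154, so 29/77 of the job is done, leaving 48/77.
After machine A leaves the rate is 1/7 per minute; the remaining 48/77 takes 48/11 minutes.
Total = 2 + 48/11 = 70/11 minutes.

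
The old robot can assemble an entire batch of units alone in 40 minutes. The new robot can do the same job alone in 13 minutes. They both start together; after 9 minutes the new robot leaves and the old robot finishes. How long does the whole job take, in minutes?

160/13 minutes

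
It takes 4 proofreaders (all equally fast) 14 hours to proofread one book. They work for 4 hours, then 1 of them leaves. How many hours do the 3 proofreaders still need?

One proofreader does 1/56 of the job per hour.
After 4 hours with 4 proofreaders, 2/7 is done (5/7 left).
With 3 proofreaders the rate is 3/56, so the rest takes 5/7 ÷ 3/56 = 40/3 hours.

40/3 hours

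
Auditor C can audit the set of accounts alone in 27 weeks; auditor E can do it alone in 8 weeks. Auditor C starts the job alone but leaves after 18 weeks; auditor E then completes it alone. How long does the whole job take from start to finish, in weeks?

62/3 weeks

In 18 weeks auditor C does 18/27 = 2/3 of the job, leaving 1/3.
Auditor E works at 1/8 per week, so finishing takes 1/3 ÷ 1/8 = 8/3 weeks.
Total time = 18 + 8/3 = 62/3 weeks.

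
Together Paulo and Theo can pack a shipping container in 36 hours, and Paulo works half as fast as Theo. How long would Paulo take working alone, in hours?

Let Theo's rate be r; then Paulo's rate is (1/2)r, so together (1/2 + 1)r = (3/2)r = 1/36.
Thus r = 1/54 per hour.
Theo alone: 54 hours; Paulo alone: 108 hours.

108 hours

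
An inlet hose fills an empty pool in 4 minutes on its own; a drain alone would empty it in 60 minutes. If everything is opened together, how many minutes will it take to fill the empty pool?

30/7 minutes

Net rate = 1/4 − 1/60 = (15 − 1)/60 = 14/60 = 7/30 per minute.
Filling time = 1 ÷ (7/30) = 30/7 minutes.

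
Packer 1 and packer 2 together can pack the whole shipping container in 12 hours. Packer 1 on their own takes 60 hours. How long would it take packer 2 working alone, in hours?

15 hours

Combined rate is 1/12 per hour.
Known contribution: 1/60 per hour.
So packer 2's rate is 1/12 − 1/60 = 1/15, meaning 15 hours alone.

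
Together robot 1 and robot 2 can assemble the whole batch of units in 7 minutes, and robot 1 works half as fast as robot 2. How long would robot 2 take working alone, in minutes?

21/2 minutes

Let robot 2's rate be r; then robot 1's rate is (1/2)r, so together (1/2 + 1)r = (3/2)r = 1/7.
Thus r = 2/21 per minute.
Robot 2 alone: 21/2 minutes; robot 1 alone: 21 minutes.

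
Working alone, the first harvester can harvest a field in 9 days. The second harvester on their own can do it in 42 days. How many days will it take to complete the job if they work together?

126/17 days

Combined rate: 1/9 + 1/42 = (14 + 3)/126 = 17/126 per day.
Time = 1 ÷ (17/126) = 126/17 days.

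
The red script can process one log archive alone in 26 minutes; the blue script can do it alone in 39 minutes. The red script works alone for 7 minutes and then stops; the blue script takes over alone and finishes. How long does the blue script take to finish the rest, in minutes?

57/2 minutes

In 7 minutes the red script does 7/26 of the job, leaving 19/26.
The blue script works at 1/39 per minute, so finishing takes 19/26 ÷ 1/39 = 57/2 minutes.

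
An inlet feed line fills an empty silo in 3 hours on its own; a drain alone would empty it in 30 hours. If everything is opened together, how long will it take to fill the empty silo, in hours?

10/3 hours

Net rate = 1/3 − 1/30 = (10 − 1)/30 = 9/30 = 3/10 per hour.
Filling time = 1 ÷ (3/10) = 10/3 hours.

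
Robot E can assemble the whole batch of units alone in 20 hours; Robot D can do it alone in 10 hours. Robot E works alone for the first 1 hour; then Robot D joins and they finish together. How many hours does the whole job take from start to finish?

22/3 hours

In 1 hour Robot E does 1/20 of the job, leaving 19/20.
Robot E and Robot D together work at 3/20 per hour, so finishing takes 19/20 ÷ 3/20 = 19/3 hours.
Total time = 1 + 19/3 = 22/3 hours.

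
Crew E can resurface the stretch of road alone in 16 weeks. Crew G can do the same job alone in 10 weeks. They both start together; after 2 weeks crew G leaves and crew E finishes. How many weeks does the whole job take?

In the first 2 weeks the combined rate is 13/80, so 13/40 of the job is done, leaving 27/40.
After crew G leaves the rate is 1/16 per week; the remaining 27/40 takes 54/5 weeks.
Total = 2 + 54/5 = 64/5 weeks.

64/5 weeks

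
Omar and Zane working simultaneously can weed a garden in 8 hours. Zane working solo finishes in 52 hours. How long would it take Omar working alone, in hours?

Combined rate is 1/8 per hour.
Known contribution: 1/52 per hour.
So Omar's rate is 1/8 − 1/52 = 11/104, meaning 104/11 hours alone.

104/11 hours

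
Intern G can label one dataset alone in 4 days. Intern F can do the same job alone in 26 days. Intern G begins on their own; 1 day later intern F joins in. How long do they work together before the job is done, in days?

In the first 1 day intern G alone does 1/4 of the job, leaving 3/4.
Once everyone is working, combined rate: 1/4 + 1/26 = (13 + 2)/52 = 15/52 per day.
Remaining 3/4 at 15/52 per day takes 13/5 days.

13/5 days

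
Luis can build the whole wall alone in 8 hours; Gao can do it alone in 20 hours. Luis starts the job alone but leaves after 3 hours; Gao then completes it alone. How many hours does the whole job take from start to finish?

In 3 hours Luis does 3/8 of the job, leaving 5/8.
Gao works at 1/20 per hour, so finishing takes 5/8 ÷ 1/20 = 25/2 hours.
Total time = 3 + 25/2 = 31/2 hours.

31/2 hours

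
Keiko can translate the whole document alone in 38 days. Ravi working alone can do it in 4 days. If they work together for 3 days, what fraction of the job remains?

13/76

Combined rate: 1/38 + 1/4 = (2 + 19)/76 = 21/76 per day.
In 3 days they complete 3·21/76 = 63/76 of the job.
So 13/76 remains.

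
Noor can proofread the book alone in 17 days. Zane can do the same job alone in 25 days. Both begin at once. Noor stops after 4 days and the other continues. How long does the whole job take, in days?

In the first 4 days the combined rate is 42/425, so 168/425 of the job is done, leaving 257/425.
After Noor leaves the rate is 1/25 per day; the remaining 257/425 takes 257/17 days.
Total = 4 + 257/17 = 325/17 days.

325/17 days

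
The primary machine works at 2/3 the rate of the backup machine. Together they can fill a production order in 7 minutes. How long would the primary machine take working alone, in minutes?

Let the backup machine's rate be r; then the primary machine's rate is (2/3)r, so together (2/3 + 1)r = (5/3)r = 1/7.
Thus r = 3/35 per minute.
The backup machine alone: 35/3 minutes; the primary machine alone: 35/2 minutes.

35/2 minutes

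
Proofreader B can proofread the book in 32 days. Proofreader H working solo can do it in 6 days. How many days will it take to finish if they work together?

Combined rate: 1/32 + 1/6 = (3 + 16)/96 = 19/96 per day.
Time = 1 ÷ (19/96) = 96/19 days.

96/19 days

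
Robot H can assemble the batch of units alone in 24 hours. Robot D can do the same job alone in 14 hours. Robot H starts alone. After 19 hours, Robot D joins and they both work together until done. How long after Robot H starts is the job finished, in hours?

In the first 19 hours Robot H alone does 19/24 of the job, leaving 5/24.
Once everyone is working, combined rate: 1/24 + 1/14 = (7 + 12)/168 = 19/168 per hour.
Remaining 5/24 at 19/168 per hour takes 35/19 hours.
Total from the start = 19 + 35/19 = 396/19 hours.

396/19 hours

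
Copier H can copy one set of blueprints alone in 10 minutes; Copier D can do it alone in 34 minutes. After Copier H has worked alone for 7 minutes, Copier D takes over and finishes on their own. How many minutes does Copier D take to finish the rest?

In 7 minutes Copier H does 7/10 of the job, leaving 3/10.
Copier D works at 1/34 per minute, so finishing takes 3/10 ÷ 1/34 = 51/5 minutes.

51/5 minutes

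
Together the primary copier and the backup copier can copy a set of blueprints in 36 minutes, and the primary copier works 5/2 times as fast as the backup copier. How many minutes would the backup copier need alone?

126 minutes

Let the backup copier's rate be r; then the primary copier's rate is (5/2)r, so together (5/2 + 1)r = (7/2)r = 1/36.
Thus r = 1/126 per minute.
The backup copier alone: 126 minutes; the primary copier alone: 252/5 minutes.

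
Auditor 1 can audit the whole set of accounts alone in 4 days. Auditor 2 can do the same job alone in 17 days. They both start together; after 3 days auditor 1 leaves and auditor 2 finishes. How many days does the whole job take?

In the first 3 days the combined rate is 21/68, so 63/68 of the job is done, leaving 5/68.
After auditor 1 leaves the rate is 1/17 per day; the remaining 5/68 takes 5/4 days.
Total = 3 + 5/4 = 17/4 days.

17/4 days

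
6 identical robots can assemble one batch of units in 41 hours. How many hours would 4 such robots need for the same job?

Total work is 6·41 = 246 robot-hours.
With 4 robots: 246/4 = 123/2 hours.

123/2 hours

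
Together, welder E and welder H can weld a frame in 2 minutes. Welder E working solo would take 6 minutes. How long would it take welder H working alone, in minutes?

Combined rate is 1/2 per minute.
Known contribution: 1/6 per minute.
So welder H's rate is 1/2 − 1/6 = 1/3, meaning 3 minutes alone.

3 minutes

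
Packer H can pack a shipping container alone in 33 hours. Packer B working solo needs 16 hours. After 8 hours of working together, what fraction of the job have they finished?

Combined rate: 1/33 + 1/16 = (16 + 33)/528 = 49/528 per hour.
In 8 hours they complete 8·49/528 = 49/66 of the job.

49/66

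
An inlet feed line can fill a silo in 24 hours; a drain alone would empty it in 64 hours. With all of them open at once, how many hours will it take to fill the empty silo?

192/5 hours

Net rate = 1/24 − 1/64 = (8 − 3)/192 = 5/192 per hour.
Filling time = 1 ÷ (5/192) = 192/5 hours.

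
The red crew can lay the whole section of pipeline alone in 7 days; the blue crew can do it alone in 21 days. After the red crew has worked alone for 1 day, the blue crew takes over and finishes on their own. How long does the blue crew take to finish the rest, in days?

In 1 day the red crew does 1/7 of the job, leaving 6/7.
The blue crew works at 1/21 per day, so finishing takes 6/7 ÷ 1/21 = 18 days.

18 days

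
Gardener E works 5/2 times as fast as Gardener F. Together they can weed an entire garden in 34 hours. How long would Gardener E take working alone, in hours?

238/5 hours

Let Gardener F's rate be r; then Gardener E's rate is (5/2)r, so together (5/2 + 1)r = (7/2)r = 1/34.
Thus r = 1/119 per hour.
Gardener F alone: 119 hours; Gardener E alone: 238/5 hours.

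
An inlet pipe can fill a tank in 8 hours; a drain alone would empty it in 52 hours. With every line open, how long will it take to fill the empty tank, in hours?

104/11 hours

Net rate = 1/8 − 1/52 = (13 − 2)/104 = 11/104 per hour.
Filling time = 1 ÷ (11/104) = 104/11 hours.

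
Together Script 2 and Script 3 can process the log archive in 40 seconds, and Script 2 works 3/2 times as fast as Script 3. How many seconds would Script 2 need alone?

Let Script 3's rate be r; then Script 2's rate is (3/2)r, so together (3/2 + 1)r = (5/2)r = 1/40.
Thus r = 1/100 per second.
Script 3 alone: 100 seconds; Script 2 alone: 200/3 seconds.

200/3 seconds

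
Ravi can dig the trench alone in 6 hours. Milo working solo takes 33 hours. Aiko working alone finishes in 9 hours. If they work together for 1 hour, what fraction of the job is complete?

61/198

Combined rate: 1/6 + 1/33 + 1/9 = (33 + 6 + 22)/198 = 61/198 per hour.
In 1 hour they complete 1·61/198 = 61/198 of the job.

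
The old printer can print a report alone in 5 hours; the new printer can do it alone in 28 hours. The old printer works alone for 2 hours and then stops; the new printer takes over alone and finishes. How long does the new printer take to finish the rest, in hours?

84/5 hours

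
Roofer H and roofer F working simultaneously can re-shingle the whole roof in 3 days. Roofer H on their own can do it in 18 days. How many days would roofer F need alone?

Combined rate is 1/3 per day.
Known contribution: 1/18 per day.
So roofer F's rate is 1/3 − 1/18 = 5/18, meaning 18/5 days alone.

18/5 days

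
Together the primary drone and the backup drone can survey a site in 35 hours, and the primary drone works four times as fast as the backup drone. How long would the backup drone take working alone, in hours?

Let the backup drone's rate be r; then the primary drone's rate is 4r, so together (4 + 1)r = 5r = 1/35.
Thus r = 1/175 per hour.
The backup drone alone: 175 hours; the primary drone alone: 175/4 hours.

175 hours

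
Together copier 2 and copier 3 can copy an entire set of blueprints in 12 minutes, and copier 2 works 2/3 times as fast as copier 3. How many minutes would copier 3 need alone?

20 minutes

Let copier 3's rate be r; then copier 2's rate is (2/3)r, so together (2/3 + 1)r = (5/3)r = 1/12.
Thus r = 1/20 per minute.
Copier 3 alone: 20 minutes; copier 2 alone: 30 minutes.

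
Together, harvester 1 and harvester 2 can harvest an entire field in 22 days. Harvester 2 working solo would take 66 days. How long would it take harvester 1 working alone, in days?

Combined rate is 1/22 per day.
Known contribution: 1/66 per day.
So harvester 1's rate is 1/22 − 1/66 = 1/33, meaning 33 days alone.

33 days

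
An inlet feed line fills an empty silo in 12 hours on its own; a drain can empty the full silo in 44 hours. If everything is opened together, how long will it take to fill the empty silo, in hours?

Net rate = 1/12 − 1/44 = (11 − 3)/132 = 8/132 = 2/33 per hour.
Filling time = 1 ÷ (2/33) = 33/2 hours.

33/2 hours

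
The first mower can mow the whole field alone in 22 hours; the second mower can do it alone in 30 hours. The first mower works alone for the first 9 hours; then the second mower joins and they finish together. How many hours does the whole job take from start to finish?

In 9 hours the first mower does 9/22 of the job, leaving 13/22.
The first mower and the second mower together work at 13/165 per hour, so finishing takes 13/22 ÷ 13/165 = 15/2 hours.
Total time = 9 + 15/2 = 33/2 hours.

33/2 hours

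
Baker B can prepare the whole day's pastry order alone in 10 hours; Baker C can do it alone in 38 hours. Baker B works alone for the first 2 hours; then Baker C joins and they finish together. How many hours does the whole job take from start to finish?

25/3 hours

In 2 hours Baker B does 2/10 = 1/5 of the job, leaving 4/5.
Baker B and Baker C together work at 12/95 per hour, so finishing takes 4/5 ÷ 12/95 = 19/3 hours.
Total time = 2 + 19/3 = 25/3 hours.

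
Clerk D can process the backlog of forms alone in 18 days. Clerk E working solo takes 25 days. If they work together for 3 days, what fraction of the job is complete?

43/150

Combined rate: 1/18 + 1/25 = (25 + 18)/450 = 43/450 per day.
In 3 days they complete 3·43/450 = 43/150 of the job.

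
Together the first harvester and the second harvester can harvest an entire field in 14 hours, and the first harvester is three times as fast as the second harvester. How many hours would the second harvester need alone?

Let the second harvester's rate be r; then the first harvester's rate is 3r, so together (3 + 1)r = 4r = 1/14.
Thus r = 1/56 per hour.
The second harvester alone: 56 hours; the first harvester alone: 56/3 hours.

56 hours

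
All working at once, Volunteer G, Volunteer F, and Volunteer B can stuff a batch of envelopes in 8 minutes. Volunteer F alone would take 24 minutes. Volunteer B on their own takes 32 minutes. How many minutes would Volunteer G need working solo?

Combined rate is 1/8 per minute.
Known contribution: 1/24 + 1/32 = (4 + 3)/96 = 7/96 per minute.
So Volunteer G's rate is 1/8 − 7/96 = 5/96, meaning 96/5 minutes alone.

96/5 minutes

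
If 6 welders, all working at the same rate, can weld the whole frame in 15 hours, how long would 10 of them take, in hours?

9 hours

Total work is 6·15 = 90 welder-hours.
With 10 welders: 90/10 = 9 hours.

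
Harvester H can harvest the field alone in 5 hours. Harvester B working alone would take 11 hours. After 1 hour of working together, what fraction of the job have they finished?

16/55

Combined rate: 1/5 + 1/11 = (11 + 5)/55 = 16/55 per hour.
In 1 hour they complete 1·16/55 = 16/55 of the job.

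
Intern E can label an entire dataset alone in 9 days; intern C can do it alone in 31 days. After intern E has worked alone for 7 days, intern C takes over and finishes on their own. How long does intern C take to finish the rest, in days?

In 7 days intern E does 7/9 of the job, leaving 2/9.
Intern C works at 1/31 per day, so finishing takes 2/9 ÷ 1/31 = 62/9 days.

62/9 days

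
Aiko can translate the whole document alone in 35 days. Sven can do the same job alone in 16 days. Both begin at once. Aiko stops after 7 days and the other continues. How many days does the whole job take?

In the first 7 days the combined rate is 51/560, so 51/80 of the job is done, leaving 29/80.
After Aiko leaves the rate is 1/16 per day; the remaining 29/80 takes 29/5 days.
Total = 7 + 29/5 = 64/5 days.

64/5 days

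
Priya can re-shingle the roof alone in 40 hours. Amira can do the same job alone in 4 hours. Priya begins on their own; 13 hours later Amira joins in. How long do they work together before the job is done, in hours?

In the first 13 hours Priya alone does 13/40 of the job, leaving 27/40.
Once everyone is working, combined rate: 1/40 + 1/4 = (1 + 10)/40 = 11/40 per hour.
Remaining 27/40 at 11/40 per hour takes 27/11 hours.

27/11 hours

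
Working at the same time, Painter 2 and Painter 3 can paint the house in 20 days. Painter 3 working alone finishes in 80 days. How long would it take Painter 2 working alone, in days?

Combined rate is 1/20 per day.
Known contribution: 1/80 per day.
So Painter 2's rate is 1/20 − 1/80 = 3/80, meaning 80/3 days alone.

80/3 days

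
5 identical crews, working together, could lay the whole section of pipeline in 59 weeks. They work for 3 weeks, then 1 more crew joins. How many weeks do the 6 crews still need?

One crew does 1/295 of the job per week.
After 3 weeks with 5 crews, 3/59 is done (56/59 left).
With 6 crews the rate is 6/295, so the rest takes 56/59 ÷ 6/295 = 140/3 weeks.

140/3 weeks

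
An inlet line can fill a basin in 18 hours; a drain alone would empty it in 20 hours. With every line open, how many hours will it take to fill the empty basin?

Net rate = 1/18 − 1/20 = (10 − 9)/180 = 1/180 per hour.
Filling time = 1 ÷ (1/180) = 180 hours.

180 hours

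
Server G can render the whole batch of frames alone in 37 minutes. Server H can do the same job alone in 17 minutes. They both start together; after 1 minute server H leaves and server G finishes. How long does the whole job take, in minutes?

In the first 1 minute the combined rate is 54/629, so 54/629 of the job is done, leaving 575/629.
After server H leaves the rate is 1/37 per minute; the remaining 575/629 takes 575/17 minutes.
Total = 1 + 575/17 = 592/17 minutes.

592/17 minutes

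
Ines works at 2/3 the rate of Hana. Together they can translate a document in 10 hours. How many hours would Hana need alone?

Let Hana's rate be r; then Ines's rate is (2/3)r, so together (2/3 + 1)r = (5/3)r = 1/10.
Thus r = 3/50 per hour.
Hana alone: 50/3 hours; Ines alone: 25 hours.

50/3 hours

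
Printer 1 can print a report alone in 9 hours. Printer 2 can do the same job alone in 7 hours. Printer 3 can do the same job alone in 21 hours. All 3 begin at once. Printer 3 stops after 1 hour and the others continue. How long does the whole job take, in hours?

In the first 1 hour the combined rate is 19/63, so 19/63 of the job is done, leaving 44/63.
After Printer 3 leaves the rate is 16/63 per hour; the remaining 44/63 takes 11/4 hours.
Total = 1 + 11/4 = 15/4 hours.

15/4 hours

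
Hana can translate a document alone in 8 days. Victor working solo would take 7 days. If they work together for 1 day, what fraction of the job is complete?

Combined rate: 1/8 + 1/7 = (7 + 8)/56 = 15/56 per day.
In 1 day they complete 1·15/56 = 15/56 of the job.

15/56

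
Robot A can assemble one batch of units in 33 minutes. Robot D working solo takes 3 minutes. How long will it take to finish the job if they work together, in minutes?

11/4 minutes

Combined rate: 1/33 + 1/3 = (1 + 11)/33 = 12/33 = 4/11 per minute.
Time = 1 ÷ (4/11) = 11/4 minutes.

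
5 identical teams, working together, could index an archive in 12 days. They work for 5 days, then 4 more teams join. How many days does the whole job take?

80/9 days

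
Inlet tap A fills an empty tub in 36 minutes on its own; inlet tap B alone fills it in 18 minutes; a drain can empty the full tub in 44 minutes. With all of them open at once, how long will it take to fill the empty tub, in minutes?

Net rate = 1/36 + 1/18 − 1/44 = (11 + 22 − 9)/396 = 24/396 = 2/33 per minute.
Filling time = 1 ÷ (2/33) = 33/2 minutes.

33/2 minutes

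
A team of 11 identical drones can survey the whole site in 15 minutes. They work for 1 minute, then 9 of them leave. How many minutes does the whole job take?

One drone does 1/165 of the job per minute.
After 1 minute with 11 drones, 1/15 is done (14/15 left).
With 2 drones the rate is 2/165, so the rest takes 14/15 ÷ 2/165 = 77 minutes.
Total = 1 + 77 = 78 minutes.

78 minutes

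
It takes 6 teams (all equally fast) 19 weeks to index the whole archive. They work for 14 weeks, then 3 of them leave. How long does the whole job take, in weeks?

One team does 1/114 of the job per week.
After 14 weeks with 6 teams, 14/19 is done (5/19 left).
With 3 teams the rate is 3/114 = 1/38, so the rest takes 5/19 ÷ 1/38 = 10 weeks.
Total = 14 + 10 = 24 weeks.

24 weeks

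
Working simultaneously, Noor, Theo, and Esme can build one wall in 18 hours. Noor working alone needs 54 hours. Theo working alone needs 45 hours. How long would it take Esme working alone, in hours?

135/2 hours

Combined rate is 1/18 per hour.
Known contribution: 1/54 + 1/45 = (5 + 6)/270 = 11/270 per hour.
So Esme's rate is 1/18 − 11/270 = 2/135, meaning 135/2 hours alone.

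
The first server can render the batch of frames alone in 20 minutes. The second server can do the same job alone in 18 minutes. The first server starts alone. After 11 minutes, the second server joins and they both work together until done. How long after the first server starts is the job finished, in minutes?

290/19 minutes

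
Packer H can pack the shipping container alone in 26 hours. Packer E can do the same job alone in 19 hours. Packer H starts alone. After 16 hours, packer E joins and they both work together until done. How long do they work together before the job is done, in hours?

In the first 16 hours packer H alone does 16/26 = 8/13 of the job, leaving 5/13.
Once everyone is working, combined rate: 1/26 + 1/19 = (19 + 26)/494 = 45/494 per hour.
Remaining 5/13 at 45/494 per hour takes 38/9 hours.

38/9 hours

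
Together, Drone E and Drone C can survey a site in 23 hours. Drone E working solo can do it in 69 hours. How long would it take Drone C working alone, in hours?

69/2 hours

Combined rate is 1/23 per hour.
Known contribution: 1/69 per hour.
So Drone C's rate is 1/23 − 1/69 = 2/69, meaning 69/2 hours alone.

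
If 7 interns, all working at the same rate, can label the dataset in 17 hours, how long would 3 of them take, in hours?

Total work is 7·17 = 119 intern-hours.
With 3 interns: 119/3 hours.

119/3 hours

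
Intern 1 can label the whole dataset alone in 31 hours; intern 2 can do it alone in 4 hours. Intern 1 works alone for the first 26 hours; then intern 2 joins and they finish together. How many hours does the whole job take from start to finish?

In 26 hours intern 1 does 26/31 of the job, leaving 5/31.
Intern 1 and intern 2 together work at 35/124 per hour, so finishing takes 5/31 ÷ 35/124 = 4/7 hours.
Total time = 26 + 4/7 = 186/7 hours.

186/7 hours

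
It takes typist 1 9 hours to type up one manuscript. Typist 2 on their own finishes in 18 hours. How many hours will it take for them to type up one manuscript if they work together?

Combined rate: 1/9 + 1/18 = (2 + 1)/18 = 3/18 = 1/6 per hour.
Time = 1 ÷ (1/6) = 6 hours.

6 hours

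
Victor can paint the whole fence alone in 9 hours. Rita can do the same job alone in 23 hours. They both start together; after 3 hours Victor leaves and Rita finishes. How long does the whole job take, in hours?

In the first 3 hours the combined rate is 32/207, so 32/69 of the job is done, leaving 37/69.
After Victor leaves the rate is 1/23 per hour; the remaining 37/69 takes 37/3 hours.
Total = 3 + 37/3 = 46/3 hours.

46/3 hours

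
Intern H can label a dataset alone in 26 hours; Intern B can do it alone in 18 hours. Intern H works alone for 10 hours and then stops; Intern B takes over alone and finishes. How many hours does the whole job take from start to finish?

274/13 hours

In 10 hours Intern H does 10/26 = 5/13 of the job, leaving 8/13.
Intern B works at 1/18 per hour, so finishing takes 8/13 ÷ 1/18 = 144/13 hours.
Total time = 10 + 144/13 = 274/13 hours.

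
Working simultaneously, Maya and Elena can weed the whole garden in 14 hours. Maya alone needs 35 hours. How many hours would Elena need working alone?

Combined rate is 1/14 per hour.
Known contribution: 1/35 per hour.
So Elena's rate is 1/14 − 1/35 = 3/70, meaning 70/3 hours alone.

70/3 hours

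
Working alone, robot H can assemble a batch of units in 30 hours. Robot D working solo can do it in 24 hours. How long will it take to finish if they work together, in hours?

Combined rate: 1/30 + 1/24 = (4 + 5)/120 = 9/120 = 3/40 per hour.
Time = 1 ÷ (3/40) = 40/3 hours.

40/3 hours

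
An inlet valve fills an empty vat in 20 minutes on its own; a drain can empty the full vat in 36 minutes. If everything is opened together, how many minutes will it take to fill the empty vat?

45 minutes

Net rate = 1/20 − 1/36 = (9 − 5)/180 = 4/180 = 1/45 per minute.
Filling time = 1 ÷ (1/45) = 45 minutes.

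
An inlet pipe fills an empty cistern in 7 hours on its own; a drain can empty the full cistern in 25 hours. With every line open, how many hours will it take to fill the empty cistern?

Net rate = 1/7 − 1/25 = (25 − 7)/175 = 18/175 per hour.
Filling time = 1 ÷ (18/175) = 175/18 hours.

175/18 hours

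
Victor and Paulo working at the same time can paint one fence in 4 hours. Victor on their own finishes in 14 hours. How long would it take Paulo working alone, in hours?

Combined rate is 1/4 per hour.
Known contribution: 1/14 per hour.
So Paulo's rate is 1/4 − 1/14 = 5/28, meaning 28/5 hours alone.

28/5 hours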